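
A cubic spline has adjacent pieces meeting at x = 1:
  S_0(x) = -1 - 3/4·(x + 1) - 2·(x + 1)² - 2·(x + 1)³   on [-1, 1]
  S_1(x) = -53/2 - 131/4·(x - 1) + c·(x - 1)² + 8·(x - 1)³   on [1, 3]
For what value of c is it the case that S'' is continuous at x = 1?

-14

S_0''(x) = -4 - 12·(x + 1), so S_0''(1) = -28. On the right, S_1''(1) = 2c, so c = -14.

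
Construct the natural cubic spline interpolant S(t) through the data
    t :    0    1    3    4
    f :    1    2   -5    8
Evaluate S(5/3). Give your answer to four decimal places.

-1.5556

Put m_i = S'' at the i-th knot. Here h = (1, 2, 1) and Δ = (1, -7/2, 13), so the interior equations h_(i-1)·m_(i-1) + 2(h_(i-1)+h_i)·m_i + h_i·m_(i+1) = 6(Δ_i − Δ_(i-1)) read
  1·m_0 + 6·m_1 + 2·m_2 = 6(Δ_1 - Δ_0) = -27
  2·m_1 + 6·m_2 + 1·m_3 = 6(Δ_2 - Δ_1) = 99
Natural end conditions: m_0 = m_3 = 0.
Hence m_0 = 0, m_1 = -45/4, m_2 = 81/4, m_3 = 0.
On [1, 3], S(t) = 2 - 11/4·(t - 1) - 45/8·(t - 1)² + 21/8·(t - 1)³.
With (t - 1) = 2/3: S(5/3) = -14/9.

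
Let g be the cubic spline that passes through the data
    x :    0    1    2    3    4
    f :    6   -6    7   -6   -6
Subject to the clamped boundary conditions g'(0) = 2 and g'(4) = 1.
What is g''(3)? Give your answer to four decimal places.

40.7857

Write σ_i for g''(x_i). With h_i = 1, 1, 1, 1 and divided differences Δ_i = -12, 13, -13, 0, the continuity of g' gives the tridiagonal system
  1·σ_0 + 4·σ_1 + 1·σ_2 = 6(Δ_1 - Δ_0) = 150
  1·σ_1 + 4·σ_2 + 1·σ_3 = 6(Δ_2 - Δ_1) = -156
  1·σ_2 + 4·σ_3 + 1·σ_4 = 6(Δ_3 - Δ_2) = 78
Clamped end conditions give two more equations: 2h_0·σ_0 + h_0·σ_1 = 6(Δ_0 - g'(0)) = -84 and h_3·σ_3 + 2h_3·σ_4 = 6(g'(4) - Δ_3) = 6.
Solving: σ_0 = -2215/28, σ_1 = 1039/14, σ_2 = -271/4, σ_3 = 571/14, σ_4 = -487/28.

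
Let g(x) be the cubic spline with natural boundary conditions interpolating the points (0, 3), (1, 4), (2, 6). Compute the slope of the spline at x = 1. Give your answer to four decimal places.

Write M_i for g''(x_i). With h_i = 1, 1 and divided differences Δ_i = 1, 2, the continuity of g' gives the tridiagonal system
  1·M_0 + 4·M_1 + 1·M_2 = 6(Δ_1 - Δ_0) = 6
Natural end conditions: M_0 = M_2 = 0.
Hence M_0 = 0, M_1 = 3/2, M_2 = 0.
On [1, 2], g'(x) = b_1 + 2c_1·(x - 1) + 3d_1·(x - 1)² with b_1 = Δ_1 - h_1(2M_1 + M_2)/6 = 3/2, c_1 = M_1/2 = 3/4, d_1 = (M_2 - M_1)/(6h_1) = -1/4. So g'(1) = 3/2.

1.5000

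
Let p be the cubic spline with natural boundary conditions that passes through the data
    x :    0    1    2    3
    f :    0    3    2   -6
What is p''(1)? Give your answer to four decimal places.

-3.6000

Put M_i = p'' at the i-th knot. Here h = (1, 1, 1) and Δ = (3, -1, -8), so the interior equations h_(i-1)·M_(i-1) + 2(h_(i-1)+h_i)·M_i + h_i·M_(i+1) = 6(Δ_i − Δ_(i-1)) read
  1·M_0 + 4·M_1 + 1·M_2 = 6(Δ_1 - Δ_0) = -24
  1·M_1 + 4·M_2 + 1·M_3 = 6(Δ_2 - Δ_1) = -42
Natural end conditions: M_0 = M_3 = 0.
Forward elimination and back-substitution give M_0 = 0, M_1 = -18/5, M_2 = -48/5, M_3 = 0.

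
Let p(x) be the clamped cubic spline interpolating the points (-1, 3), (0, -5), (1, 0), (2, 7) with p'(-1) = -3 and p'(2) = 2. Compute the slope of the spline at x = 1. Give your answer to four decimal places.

9.4667

With M_i denoting the second derivative at x_i, h_i = 1, 1, 1, and Δ_i = (y_(i+1) − y_i)/h_i = -8, 5, 7:
  1·M_0 + 4·M_1 + 1·M_2 = 6(Δ_1 - Δ_0) = 78
  1·M_1 + 4·M_2 + 1·M_3 = 6(Δ_2 - Δ_1) = 12
Clamped end conditions give two more equations: 2h_0·M_0 + h_0·M_1 = 6(Δ_0 - p'(-1)) = -30 and h_2·M_2 + 2h_2·M_3 = 6(p'(2) - Δ_2) = -30.
Forward elimination and back-substitution give M_0 = -424/15, M_1 = 398/15, M_2 = 2/15, M_3 = -226/15.
On [1, 2], p'(x) = b_2 + 2c_2·(x - 1) + 3d_2·(x - 1)² with b_2 = Δ_2 - h_2(2M_2 + M_3)/6 = 142/15, c_2 = M_2/2 = 1/15, d_2 = (M_3 - M_2)/(6h_2) = -38/15. So p'(1) = 142/15.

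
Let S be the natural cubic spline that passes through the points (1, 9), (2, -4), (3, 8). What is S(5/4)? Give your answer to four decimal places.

4.2852

With M_i denoting the second derivative at x_i, h_i = 1, 1, and Δ_i = (y_(i+1) − y_i)/h_i = -13, 12:
  1·M_0 + 4·M_1 + 1·M_2 = 6(Δ_1 - Δ_0) = 150
Natural end conditions: M_0 = M_2 = 0.
Forward elimination and back-substitution give M_0 = 0, M_1 = 75/2, M_2 = 0.
On [1, 2], S(t) = 9 - 77/4·(t - 1) + 0·(t - 1)² + 25/4·(t - 1)³.
With (t - 1) = 1/4: S(5/4) = 1097/256.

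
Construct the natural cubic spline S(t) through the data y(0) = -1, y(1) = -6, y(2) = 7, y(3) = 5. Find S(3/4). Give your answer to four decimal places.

-6.6531

With M_i denoting the second derivative at x_i, h_i = 1, 1, 1, and Δ_i = (y_(i+1) − y_i)/h_i = -5, 13, -2:
  1·M_0 + 4·M_1 + 1·M_2 = 6(Δ_1 - Δ_0) = 108
  1·M_1 + 4·M_2 + 1·M_3 = 6(Δ_2 - Δ_1) = -90
Natural end conditions: M_0 = M_3 = 0.
Solving: M_0 = 0, M_1 = 174/5, M_2 = -156/5, M_3 = 0.
On [0, 1], S(t) = -1 - 54/5·t + 0·t² + 29/5·t³.
With t = 3/4: S(3/4) = -2129/320.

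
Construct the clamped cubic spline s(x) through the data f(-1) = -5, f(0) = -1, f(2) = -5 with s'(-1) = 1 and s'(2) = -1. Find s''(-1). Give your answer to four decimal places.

Put m_i = s'' at the i-th knot. Here h = (1, 2) and Δ = (4, -2), so the interior equations h_(i-1)·m_(i-1) + 2(h_(i-1)+h_i)·m_i + h_i·m_(i+1) = 6(Δ_i − Δ_(i-1)) read
  1·m_0 + 6·m_1 + 2·m_2 = 6(Δ_1 - Δ_0) = -36
Clamped end conditions give two more equations: 2h_0·m_0 + h_0·m_1 = 6(Δ_0 - s'(-1)) = 18 and h_1·m_1 + 2h_1·m_2 = 6(s'(2) - Δ_1) = 6.
Solving: m_0 = 43/3, m_1 = -32/3, m_2 = 41/6.

14.3333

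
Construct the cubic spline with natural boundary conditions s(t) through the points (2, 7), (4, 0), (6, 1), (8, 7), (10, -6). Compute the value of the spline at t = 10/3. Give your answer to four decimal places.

Put M_i = s'' at the i-th knot. Here h = (2, 2, 2, 2) and Δ = (-7/2, 1/2, 3, -13/2), so the interior equations h_(i-1)·M_(i-1) + 2(h_(i-1)+h_i)·M_i + h_i·M_(i+1) = 6(Δ_i − Δ_(i-1)) read
  2·M_0 + 8·M_1 + 2·M_2 = 6(Δ_1 - Δ_0) = 24
  2·M_1 + 8·M_2 + 2·M_3 = 6(Δ_2 - Δ_1) = 15
  2·M_2 + 8·M_3 + 2·M_4 = 6(Δ_3 - Δ_2) = -57
Natural end conditions: M_0 = M_4 = 0.
Hence M_0 = 0, M_1 = 243/112, M_2 = 93/28, M_3 = -891/112, M_4 = 0.
On [2, 4], s(t) = 7 - 473/112·(t - 2) + 0·(t - 2)² + 81/448·(t - 2)³.
With (t - 2) = 4/3: s(10/3) = 151/84.

1.7976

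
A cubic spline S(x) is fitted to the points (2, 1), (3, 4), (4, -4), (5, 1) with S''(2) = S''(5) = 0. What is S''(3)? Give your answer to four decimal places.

-22.8000

Let M_i = S''(x_i). Step sizes h_i = 1, 1, 1; slopes of the chords Δ_i = (y_(i+1) - y_i)/h_i = 3, -8, 5.
  1·M_0 + 4·M_1 + 1·M_2 = 6(Δ_1 - Δ_0) = -66
  1·M_1 + 4·M_2 + 1·M_3 = 6(Δ_2 - Δ_1) = 78
Natural end conditions: M_0 = M_3 = 0.
Forward elimination and back-substitution give M_0 = 0, M_1 = -114/5, M_2 = 126/5, M_3 = 0.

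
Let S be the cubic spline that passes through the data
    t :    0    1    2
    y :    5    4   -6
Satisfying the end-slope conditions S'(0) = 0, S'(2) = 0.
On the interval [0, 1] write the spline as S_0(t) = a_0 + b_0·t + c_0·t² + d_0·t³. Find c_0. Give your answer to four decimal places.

5.2500

Write σ_i for S''(x_i). With h_i = 1, 1 and divided differences Δ_i = -1, -10, the continuity of S' gives the tridiagonal system
  1·σ_0 + 4·σ_1 + 1·σ_2 = 6(Δ_1 - Δ_0) = -54
Clamped end conditions give two more equations: 2h_0·σ_0 + h_0·σ_1 = 6(Δ_0 - S'(0)) = -6 and h_1·σ_1 + 2h_1·σ_2 = 6(S'(2) - Δ_1) = 60.
Solving: σ_0 = 21/2, σ_1 = -27, σ_2 = 87/2.
On [0, 1], with S_0(t) = a_0 + b_0·t + c_0·t² + d_0·t³: c_0 = σ_0/2 = 21/4, d_0 = (σ_1 - σ_0)/(6h_0) = -25/4, b_0 = Δ_0 - h_0(2σ_0 + σ_1)/6 = 0.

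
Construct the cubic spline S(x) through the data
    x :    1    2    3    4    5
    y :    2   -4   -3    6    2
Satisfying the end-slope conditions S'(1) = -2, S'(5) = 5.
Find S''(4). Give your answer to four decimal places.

With σ_i denoting the second derivative at x_i, h_i = 1, 1, 1, 1, and Δ_i = (y_(i+1) − y_i)/h_i = -6, 1, 9, -4:
  1·σ_0 + 4·σ_1 + 1·σ_2 = 6(Δ_1 - Δ_0) = 42
  1·σ_1 + 4·σ_2 + 1·σ_3 = 6(Δ_2 - Δ_1) = 48
  1·σ_2 + 4·σ_3 + 1·σ_4 = 6(Δ_3 - Δ_2) = -78
Clamped end conditions give two more equations: 2h_0·σ_0 + h_0·σ_1 = 6(Δ_0 - S'(1)) = -24 and h_3·σ_3 + 2h_3·σ_4 = 6(S'(5) - Δ_3) = 54.
Forward elimination and back-substitution give σ_0 = -479/28, σ_1 = 143/14, σ_2 = 73/4, σ_3 = -493/14, σ_4 = 1249/28.

-35.2143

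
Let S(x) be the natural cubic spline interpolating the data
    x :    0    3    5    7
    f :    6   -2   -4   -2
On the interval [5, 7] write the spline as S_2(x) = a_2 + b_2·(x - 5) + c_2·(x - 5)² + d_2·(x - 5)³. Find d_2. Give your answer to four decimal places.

Let M_i = S''(x_i). Step sizes h_i = 3, 2, 2; slopes of the chords Δ_i = (y_(i+1) - y_i)/h_i = -8/3, -1, 1.
  3·M_0 + 10·M_1 + 2·M_2 = 6(Δ_1 - Δ_0) = 10
  2·M_1 + 8·M_2 + 2·M_3 = 6(Δ_2 - Δ_1) = 12
Natural end conditions: M_0 = M_3 = 0.
Hence M_0 = 0, M_1 = 14/19, M_2 = 25/19, M_3 = 0.
On [5, 7], with S_2(x) = a_2 + b_2·(x - 5) + c_2·(x - 5)² + d_2·(x - 5)³: c_2 = M_2/2 = 25/38, d_2 = (M_3 - M_2)/(6h_2) = -25/228, b_2 = Δ_2 - h_2(2M_2 + M_3)/6 = 7/57.

-0.1096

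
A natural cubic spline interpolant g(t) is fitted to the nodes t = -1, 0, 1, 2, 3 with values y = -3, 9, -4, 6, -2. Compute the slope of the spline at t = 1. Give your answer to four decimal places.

-2.3750

Let m_i = g''(x_i). Step sizes h_i = 1, 1, 1, 1; slopes of the chords Δ_i = (y_(i+1) - y_i)/h_i = 12, -13, 10, -8.
  1·m_0 + 4·m_1 + 1·m_2 = 6(Δ_1 - Δ_0) = -150
  1·m_1 + 4·m_2 + 1·m_3 = 6(Δ_2 - Δ_1) = 138
  1·m_2 + 4·m_3 + 1·m_4 = 6(Δ_3 - Δ_2) = -108
Natural end conditions: m_0 = m_4 = 0.
Forward elimination and back-substitution give m_0 = 0, m_1 = -1455/28, m_2 = 405/7, m_3 = -1161/28, m_4 = 0.
On [1, 2], g'(t) = b_2 + 2c_2·(t - 1) + 3d_2·(t - 1)² with b_2 = Δ_2 - h_2(2m_2 + m_3)/6 = -19/8, c_2 = m_2/2 = 405/14, d_2 = (m_3 - m_2)/(6h_2) = -927/56. So g'(1) = -19/8.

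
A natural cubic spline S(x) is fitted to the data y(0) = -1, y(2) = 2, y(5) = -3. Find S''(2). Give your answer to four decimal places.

-1.9000

Let σ_i = S''(x_i). Step sizes h_i = 2, 3; slopes of the chords Δ_i = (y_(i+1) - y_i)/h_i = 3/2, -5/3.
  2·σ_0 + 10·σ_1 + 3·σ_2 = 6(Δ_1 - Δ_0) = -19
Natural end conditions: σ_0 = σ_2 = 0.
Forward elimination and back-substitution give σ_0 = 0, σ_1 = -19/10, σ_2 = 0.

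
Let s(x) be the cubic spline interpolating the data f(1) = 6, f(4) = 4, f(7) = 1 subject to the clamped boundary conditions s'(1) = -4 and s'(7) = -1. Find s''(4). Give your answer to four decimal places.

With m_i denoting the second derivative at x_i, h_i = 3, 3, and Δ_i = (y_(i+1) − y_i)/h_i = -2/3, -1:
  3·m_0 + 12·m_1 + 3·m_2 = 6(Δ_1 - Δ_0) = -2
Clamped end conditions give two more equations: 2h_0·m_0 + h_0·m_1 = 6(Δ_0 - s'(1)) = 20 and h_1·m_1 + 2h_1·m_2 = 6(s'(7) - Δ_1) = 0.
Forward elimination and back-substitution give m_0 = 4, m_1 = -4/3, m_2 = 2/3.

-1.3333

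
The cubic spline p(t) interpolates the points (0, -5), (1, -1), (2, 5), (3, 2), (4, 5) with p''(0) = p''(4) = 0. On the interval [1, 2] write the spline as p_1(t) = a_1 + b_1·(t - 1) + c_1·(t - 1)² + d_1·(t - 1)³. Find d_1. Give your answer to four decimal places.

Let σ_i = p''(x_i). Step sizes h_i = 1, 1, 1, 1; slopes of the chords Δ_i = (y_(i+1) - y_i)/h_i = 4, 6, -3, 3.
  1·σ_0 + 4·σ_1 + 1·σ_2 = 6(Δ_1 - Δ_0) = 12
  1·σ_1 + 4·σ_2 + 1·σ_3 = 6(Δ_2 - Δ_1) = -54
  1·σ_2 + 4·σ_3 + 1·σ_4 = 6(Δ_3 - Δ_2) = 36
Natural end conditions: σ_0 = σ_4 = 0.
Solving: σ_0 = 0, σ_1 = 54/7, σ_2 = -132/7, σ_3 = 96/7, σ_4 = 0.
On [1, 2], with p_1(t) = a_1 + b_1·(t - 1) + c_1·(t - 1)² + d_1·(t - 1)³: c_1 = σ_1/2 = 27/7, d_1 = (σ_2 - σ_1)/(6h_1) = -31/7, b_1 = Δ_1 - h_1(2σ_1 + σ_2)/6 = 46/7.

-4.4286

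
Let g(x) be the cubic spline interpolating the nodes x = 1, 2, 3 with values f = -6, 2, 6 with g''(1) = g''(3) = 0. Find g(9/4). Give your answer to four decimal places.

Write σ_i for g''(x_i). With h_i = 1, 1 and divided differences Δ_i = 8, 4, the continuity of g' gives the tridiagonal system
  1·σ_0 + 4·σ_1 + 1·σ_2 = 6(Δ_1 - Δ_0) = -24
Natural end conditions: σ_0 = σ_2 = 0.
Hence σ_0 = 0, σ_1 = -6, σ_2 = 0.
On [2, 3], g(x) = 2 + 6·(x - 2) - 3·(x - 2)² + 1·(x - 2)³.
With (x - 2) = 1/4: g(9/4) = 213/64.

3.3281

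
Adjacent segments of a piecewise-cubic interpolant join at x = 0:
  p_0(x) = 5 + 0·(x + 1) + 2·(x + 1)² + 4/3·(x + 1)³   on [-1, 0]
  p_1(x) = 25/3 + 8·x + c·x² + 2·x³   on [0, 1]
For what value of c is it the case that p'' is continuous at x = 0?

6

p_0''(x) = 4 + 8·(x + 1), so p_0''(0) = 12. On the right, p_1''(0) = 2c, so c = 6.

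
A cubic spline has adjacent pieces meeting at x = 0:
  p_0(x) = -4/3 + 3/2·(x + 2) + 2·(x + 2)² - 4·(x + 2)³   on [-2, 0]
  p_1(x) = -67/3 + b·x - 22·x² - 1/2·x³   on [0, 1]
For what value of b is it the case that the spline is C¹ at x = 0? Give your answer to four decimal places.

-38.5000

p_0'(x) = 3/2 + 4·(x + 2) - 12·(x + 2)², so p_0'(0) = -77/2. On the right, p_1'(0) = b, so b = -77/2.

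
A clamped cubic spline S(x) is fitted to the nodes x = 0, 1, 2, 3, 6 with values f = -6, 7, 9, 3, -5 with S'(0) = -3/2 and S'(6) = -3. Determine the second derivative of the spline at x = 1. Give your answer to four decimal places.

Write m_i for S''(x_i). With h_i = 1, 1, 1, 3 and divided differences Δ_i = 13, 2, -6, -8/3, the continuity of S' gives the tridiagonal system
  1·m_0 + 4·m_1 + 1·m_2 = 6(Δ_1 - Δ_0) = -66
  1·m_1 + 4·m_2 + 1·m_3 = 6(Δ_2 - Δ_1) = -48
  1·m_2 + 8·m_3 + 3·m_4 = 6(Δ_3 - Δ_2) = 20
Clamped end conditions give two more equations: 2h_0·m_0 + h_0·m_1 = 6(Δ_0 - S'(0)) = 87 and h_3·m_3 + 2h_3·m_4 = 6(S'(6) - Δ_3) = -2.
Hence m_0 = 6301/108, m_1 = -1603/54, m_2 = -605/108, m_3 = 221/54, m_4 = -257/108.

-29.6852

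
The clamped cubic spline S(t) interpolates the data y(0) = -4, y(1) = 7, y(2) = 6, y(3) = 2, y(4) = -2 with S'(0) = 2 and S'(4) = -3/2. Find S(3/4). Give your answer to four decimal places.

4.2261

With σ_i denoting the second derivative at x_i, h_i = 1, 1, 1, 1, and Δ_i = (y_(i+1) − y_i)/h_i = 11, -1, -4, -4:
  1·σ_0 + 4·σ_1 + 1·σ_2 = 6(Δ_1 - Δ_0) = -72
  1·σ_1 + 4·σ_2 + 1·σ_3 = 6(Δ_2 - Δ_1) = -18
  1·σ_2 + 4·σ_3 + 1·σ_4 = 6(Δ_3 - Δ_2) = 0
Clamped end conditions give two more equations: 2h_0·σ_0 + h_0·σ_1 = 6(Δ_0 - S'(0)) = 54 and h_3·σ_3 + 2h_3·σ_4 = 6(S'(4) - Δ_3) = 15.
Solving: σ_0 = 2333/56, σ_1 = -821/28, σ_2 = 29/8, σ_3 = -89/28, σ_4 = 509/56.
On [0, 1], S(t) = -4 + 2·t + 2333/112·t² - 1325/112·t³.
With t = 3/4: S(3/4) = 30293/7168.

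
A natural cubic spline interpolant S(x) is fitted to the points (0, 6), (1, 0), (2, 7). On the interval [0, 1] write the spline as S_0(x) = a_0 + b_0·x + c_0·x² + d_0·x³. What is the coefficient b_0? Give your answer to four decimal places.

-9.2500

Put M_i = S'' at the i-th knot. Here h = (1, 1) and Δ = (-6, 7), so the interior equations h_(i-1)·M_(i-1) + 2(h_(i-1)+h_i)·M_i + h_i·M_(i+1) = 6(Δ_i − Δ_(i-1)) read
  1·M_0 + 4·M_1 + 1·M_2 = 6(Δ_1 - Δ_0) = 78
Natural end conditions: M_0 = M_2 = 0.
Solving: M_0 = 0, M_1 = 39/2, M_2 = 0.
On [0, 1], with S_0(x) = a_0 + b_0·x + c_0·x² + d_0·x³: c_0 = M_0/2 = 0, d_0 = (M_1 - M_0)/(6h_0) = 13/4, b_0 = Δ_0 - h_0(2M_0 + M_1)/6 = -37/4.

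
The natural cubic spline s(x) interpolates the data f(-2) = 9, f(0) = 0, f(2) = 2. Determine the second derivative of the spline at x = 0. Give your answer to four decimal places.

4.1250

Put M_i = s'' at the i-th knot. Here h = (2, 2) and Δ = (-9/2, 1), so the interior equations h_(i-1)·M_(i-1) + 2(h_(i-1)+h_i)·M_i + h_i·M_(i+1) = 6(Δ_i − Δ_(i-1)) read
  2·M_0 + 8·M_1 + 2·M_2 = 6(Δ_1 - Δ_0) = 33
Natural end conditions: M_0 = M_2 = 0.
Solving the tridiagonal system: M_0 = 0, M_1 = 33/8, M_2 = 0.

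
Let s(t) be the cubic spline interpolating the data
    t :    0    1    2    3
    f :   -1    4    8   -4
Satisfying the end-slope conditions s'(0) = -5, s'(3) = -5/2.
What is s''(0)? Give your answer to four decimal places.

30.0667

Let M_i = s''(x_i). Step sizes h_i = 1, 1, 1; slopes of the chords Δ_i = (y_(i+1) - y_i)/h_i = 5, 4, -12.
  1·M_0 + 4·M_1 + 1·M_2 = 6(Δ_1 - Δ_0) = -6
  1·M_1 + 4·M_2 + 1·M_3 = 6(Δ_2 - Δ_1) = -96
Clamped end conditions give two more equations: 2h_0·M_0 + h_0·M_1 = 6(Δ_0 - s'(0)) = 60 and h_2·M_2 + 2h_2·M_3 = 6(s'(3) - Δ_2) = 57.
Hence M_0 = 451/15, M_1 = -2/15, M_2 = -533/15, M_3 = 694/15.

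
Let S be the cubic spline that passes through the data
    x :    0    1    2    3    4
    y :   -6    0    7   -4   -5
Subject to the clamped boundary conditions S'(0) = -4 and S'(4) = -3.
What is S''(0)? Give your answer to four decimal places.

Put M_i = S'' at the i-th knot. Here h = (1, 1, 1, 1) and Δ = (6, 7, -11, -1), so the interior equations h_(i-1)·M_(i-1) + 2(h_(i-1)+h_i)·M_i + h_i·M_(i+1) = 6(Δ_i − Δ_(i-1)) read
  1·M_0 + 4·M_1 + 1·M_2 = 6(Δ_1 - Δ_0) = 6
  1·M_1 + 4·M_2 + 1·M_3 = 6(Δ_2 - Δ_1) = -108
  1·M_2 + 4·M_3 + 1·M_4 = 6(Δ_3 - Δ_2) = 60
Clamped end conditions give two more equations: 2h_0·M_0 + h_0·M_1 = 6(Δ_0 - S'(0)) = 60 and h_3·M_3 + 2h_3·M_4 = 6(S'(4) - Δ_3) = -12.
Solving the tridiagonal system: M_0 = 199/7, M_1 = 22/7, M_2 = -35, M_3 = 202/7, M_4 = -143/7.

28.4286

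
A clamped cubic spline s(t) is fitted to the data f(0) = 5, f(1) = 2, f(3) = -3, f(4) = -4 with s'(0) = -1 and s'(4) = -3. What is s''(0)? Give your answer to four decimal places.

Let M_i = s''(x_i). Step sizes h_i = 1, 2, 1; slopes of the chords Δ_i = (y_(i+1) - y_i)/h_i = -3, -5/2, -1.
  1·M_0 + 6·M_1 + 2·M_2 = 6(Δ_1 - Δ_0) = 3
  2·M_1 + 6·M_2 + 1·M_3 = 6(Δ_2 - Δ_1) = 9
Clamped end conditions give two more equations: 2h_0·M_0 + h_0·M_1 = 6(Δ_0 - s'(0)) = -12 and h_2·M_2 + 2h_2·M_3 = 6(s'(4) - Δ_2) = -12.
Forward elimination and back-substitution give M_0 = -223/35, M_1 = 26/35, M_2 = 86/35, M_3 = -253/35.

-6.3714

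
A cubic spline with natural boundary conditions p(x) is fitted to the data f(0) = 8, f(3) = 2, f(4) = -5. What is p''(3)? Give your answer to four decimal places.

Let σ_i = p''(x_i). Step sizes h_i = 3, 1; slopes of the chords Δ_i = (y_(i+1) - y_i)/h_i = -2, -7.
  3·σ_0 + 8·σ_1 + 1·σ_2 = 6(Δ_1 - Δ_0) = -30
Natural end conditions: σ_0 = σ_2 = 0.
Solving the tridiagonal system: σ_0 = 0, σ_1 = -15/4, σ_2 = 0.

-3.7500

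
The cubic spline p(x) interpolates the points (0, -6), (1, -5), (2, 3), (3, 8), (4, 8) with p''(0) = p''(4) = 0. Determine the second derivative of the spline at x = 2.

-6

Put M_i = p'' at the i-th knot. Here h = (1, 1, 1, 1) and Δ = (1, 8, 5, 0), so the interior equations h_(i-1)·M_(i-1) + 2(h_(i-1)+h_i)·M_i + h_i·M_(i+1) = 6(Δ_i − Δ_(i-1)) read
  1·M_0 + 4·M_1 + 1·M_2 = 6(Δ_1 - Δ_0) = 42
  1·M_1 + 4·M_2 + 1·M_3 = 6(Δ_2 - Δ_1) = -18
  1·M_2 + 4·M_3 + 1·M_4 = 6(Δ_3 - Δ_2) = -30
Natural end conditions: M_0 = M_4 = 0.
Solving: M_0 = 0, M_1 = 12, M_2 = -6, M_3 = -6, M_4 = 0.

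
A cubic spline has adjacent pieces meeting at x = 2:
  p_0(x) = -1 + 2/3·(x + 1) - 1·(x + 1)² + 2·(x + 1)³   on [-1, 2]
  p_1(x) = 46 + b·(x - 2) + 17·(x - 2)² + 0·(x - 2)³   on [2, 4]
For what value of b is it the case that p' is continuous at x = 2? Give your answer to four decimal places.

48.6667

p_0'(x) = 2/3 - 2·(x + 1) + 6·(x + 1)², so p_0'(2) = 146/3. On the right, p_1'(2) = b, so b = 146/3.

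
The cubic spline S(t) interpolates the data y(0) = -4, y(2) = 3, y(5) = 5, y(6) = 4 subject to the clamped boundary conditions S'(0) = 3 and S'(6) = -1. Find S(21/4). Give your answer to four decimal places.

Let σ_i = S''(x_i). Step sizes h_i = 2, 3, 1; slopes of the chords Δ_i = (y_(i+1) - y_i)/h_i = 7/2, 2/3, -1.
  2·σ_0 + 10·σ_1 + 3·σ_2 = 6(Δ_1 - Δ_0) = -17
  3·σ_1 + 8·σ_2 + 1·σ_3 = 6(Δ_2 - Δ_1) = -10
Clamped end conditions give two more equations: 2h_0·σ_0 + h_0·σ_1 = 6(Δ_0 - S'(0)) = 3 and h_2·σ_2 + 2h_2·σ_3 = 6(S'(6) - Δ_2) = 0.
Hence σ_0 = 131/78, σ_1 = -145/78, σ_2 = -23/39, σ_3 = 23/78.
On [5, 6], S(t) = 5 - 133/156·(t - 5) - 23/78·(t - 5)² + 23/156·(t - 5)³.
With (t - 5) = 1/4: S(21/4) = 15877/3328.

4.7707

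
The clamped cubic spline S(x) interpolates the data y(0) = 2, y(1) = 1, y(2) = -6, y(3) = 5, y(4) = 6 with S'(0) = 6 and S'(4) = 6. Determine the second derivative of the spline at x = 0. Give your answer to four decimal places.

-13.2857

Let M_i = S''(x_i). Step sizes h_i = 1, 1, 1, 1; slopes of the chords Δ_i = (y_(i+1) - y_i)/h_i = -1, -7, 11, 1.
  1·M_0 + 4·M_1 + 1·M_2 = 6(Δ_1 - Δ_0) = -36
  1·M_1 + 4·M_2 + 1·M_3 = 6(Δ_2 - Δ_1) = 108
  1·M_2 + 4·M_3 + 1·M_4 = 6(Δ_3 - Δ_2) = -60
Clamped end conditions give two more equations: 2h_0·M_0 + h_0·M_1 = 6(Δ_0 - S'(0)) = -42 and h_3·M_3 + 2h_3·M_4 = 6(S'(4) - Δ_3) = 30.
Solving: M_0 = -93/7, M_1 = -108/7, M_2 = 39, M_3 = -228/7, M_4 = 219/7.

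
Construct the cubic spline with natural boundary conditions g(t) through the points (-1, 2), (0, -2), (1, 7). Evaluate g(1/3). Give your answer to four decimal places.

With M_i denoting the second derivative at x_i, h_i = 1, 1, and Δ_i = (y_(i+1) − y_i)/h_i = -4, 9:
  1·M_0 + 4·M_1 + 1·M_2 = 6(Δ_1 - Δ_0) = 78
Natural end conditions: M_0 = M_2 = 0.
Hence M_0 = 0, M_1 = 39/2, M_2 = 0.
On [0, 1], g(t) = -2 + 5/2·t + 39/4·t² - 13/4·t³.
With t = 1/3: g(1/3) = -11/54.

-0.2037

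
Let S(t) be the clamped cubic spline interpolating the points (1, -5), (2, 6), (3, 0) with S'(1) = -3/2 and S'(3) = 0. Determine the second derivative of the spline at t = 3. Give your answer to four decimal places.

44.2500

Let m_i = S''(x_i). Step sizes h_i = 1, 1; slopes of the chords Δ_i = (y_(i+1) - y_i)/h_i = 11, -6.
  1·m_0 + 4·m_1 + 1·m_2 = 6(Δ_1 - Δ_0) = -102
Clamped end conditions give two more equations: 2h_0·m_0 + h_0·m_1 = 6(Δ_0 - S'(1)) = 75 and h_1·m_1 + 2h_1·m_2 = 6(S'(3) - Δ_1) = 36.
Solving the tridiagonal system: m_0 = 255/4, m_1 = -105/2, m_2 = 177/4.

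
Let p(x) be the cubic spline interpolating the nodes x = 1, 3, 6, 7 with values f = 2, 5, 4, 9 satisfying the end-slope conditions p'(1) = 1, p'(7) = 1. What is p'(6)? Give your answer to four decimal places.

Put M_i = p'' at the i-th knot. Here h = (2, 3, 1) and Δ = (3/2, -1/3, 5), so the interior equations h_(i-1)·M_(i-1) + 2(h_(i-1)+h_i)·M_i + h_i·M_(i+1) = 6(Δ_i − Δ_(i-1)) read
  2·M_0 + 10·M_1 + 3·M_2 = 6(Δ_1 - Δ_0) = -11
  3·M_1 + 8·M_2 + 1·M_3 = 6(Δ_2 - Δ_1) = 32
Clamped end conditions give two more equations: 2h_0·M_0 + h_0·M_1 = 6(Δ_0 - p'(1)) = 3 and h_2·M_2 + 2h_2·M_3 = 6(p'(7) - Δ_2) = -24.
Solving: M_0 = 209/78, M_1 = -301/78, M_2 = 289/39, M_3 = -1225/78.
On [6, 7], p'(x) = b_2 + 2c_2·(x - 6) + 3d_2·(x - 6)² with b_2 = Δ_2 - h_2(2M_2 + M_3)/6 = 803/156, c_2 = M_2/2 = 289/78, d_2 = (M_3 - M_2)/(6h_2) = -601/156. So p'(6) = 803/156.

5.1474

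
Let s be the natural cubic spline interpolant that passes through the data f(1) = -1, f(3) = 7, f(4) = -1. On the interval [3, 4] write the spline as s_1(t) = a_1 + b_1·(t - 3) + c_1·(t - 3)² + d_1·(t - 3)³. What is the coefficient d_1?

2

With M_i denoting the second derivative at x_i, h_i = 2, 1, and Δ_i = (y_(i+1) − y_i)/h_i = 4, -8:
  2·M_0 + 6·M_1 + 1·M_2 = 6(Δ_1 - Δ_0) = -72
Natural end conditions: M_0 = M_2 = 0.
Solving the tridiagonal system: M_0 = 0, M_1 = -12, M_2 = 0.
On [3, 4], with s_1(t) = a_1 + b_1·(t - 3) + c_1·(t - 3)² + d_1·(t - 3)³: c_1 = M_1/2 = -6, d_1 = (M_2 - M_1)/(6h_1) = 2, b_1 = Δ_1 - h_1(2M_1 + M_2)/6 = -4.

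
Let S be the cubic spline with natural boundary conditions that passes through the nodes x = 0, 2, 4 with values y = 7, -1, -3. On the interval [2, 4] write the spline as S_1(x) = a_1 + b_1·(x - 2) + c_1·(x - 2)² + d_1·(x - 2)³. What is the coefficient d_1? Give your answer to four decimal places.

-0.1875

Let M_i = S''(x_i). Step sizes h_i = 2, 2; slopes of the chords Δ_i = (y_(i+1) - y_i)/h_i = -4, -1.
  2·M_0 + 8·M_1 + 2·M_2 = 6(Δ_1 - Δ_0) = 18
Natural end conditions: M_0 = M_2 = 0.
Solving the tridiagonal system: M_0 = 0, M_1 = 9/4, M_2 = 0.
On [2, 4], with S_1(x) = a_1 + b_1·(x - 2) + c_1·(x - 2)² + d_1·(x - 2)³: c_1 = M_1/2 = 9/8, d_1 = (M_2 - M_1)/(6h_1) = -3/16, b_1 = Δ_1 - h_1(2M_1 + M_2)/6 = -5/2.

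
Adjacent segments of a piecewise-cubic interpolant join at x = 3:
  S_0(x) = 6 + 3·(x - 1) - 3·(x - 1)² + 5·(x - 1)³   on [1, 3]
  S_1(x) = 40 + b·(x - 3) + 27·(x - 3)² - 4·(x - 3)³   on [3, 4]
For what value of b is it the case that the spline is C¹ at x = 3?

51

S_0'(x) = 3 - 6·(x - 1) + 15·(x - 1)², so S_0'(3) = 51. On the right, S_1'(3) = b, so b = 51.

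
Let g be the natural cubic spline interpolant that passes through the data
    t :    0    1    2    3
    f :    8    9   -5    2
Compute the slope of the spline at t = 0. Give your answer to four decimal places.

Put m_i = g'' at the i-th knot. Here h = (1, 1, 1) and Δ = (1, -14, 7), so the interior equations h_(i-1)·m_(i-1) + 2(h_(i-1)+h_i)·m_i + h_i·m_(i+1) = 6(Δ_i − Δ_(i-1)) read
  1·m_0 + 4·m_1 + 1·m_2 = 6(Δ_1 - Δ_0) = -90
  1·m_1 + 4·m_2 + 1·m_3 = 6(Δ_2 - Δ_1) = 126
Natural end conditions: m_0 = m_3 = 0.
Solving the tridiagonal system: m_0 = 0, m_1 = -162/5, m_2 = 198/5, m_3 = 0.
On [0, 1], g'(t) = b_0 + 2c_0·t + 3d_0·t² with b_0 = Δ_0 - h_0(2m_0 + m_1)/6 = 32/5, c_0 = m_0/2 = 0, d_0 = (m_1 - m_0)/(6h_0) = -27/5. So g'(0) = 32/5.

6.4000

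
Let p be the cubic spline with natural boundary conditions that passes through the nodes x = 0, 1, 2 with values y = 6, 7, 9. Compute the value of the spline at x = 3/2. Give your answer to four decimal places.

7.9063

Write M_i for p''(x_i). With h_i = 1, 1 and divided differences Δ_i = 1, 2, the continuity of p' gives the tridiagonal system
  1·M_0 + 4·M_1 + 1·M_2 = 6(Δ_1 - Δ_0) = 6
Natural end conditions: M_0 = M_2 = 0.
Hence M_0 = 0, M_1 = 3/2, M_2 = 0.
On [1, 2], p(x) = 7 + 3/2·(x - 1) + 3/4·(x - 1)² - 1/4·(x - 1)³.
With (x - 1) = 1/2: p(3/2) = 253/32.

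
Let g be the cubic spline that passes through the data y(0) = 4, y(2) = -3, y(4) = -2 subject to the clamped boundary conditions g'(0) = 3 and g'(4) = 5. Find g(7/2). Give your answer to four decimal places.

Write M_i for g''(x_i). With h_i = 2, 2 and divided differences Δ_i = -7/2, 1/2, the continuity of g' gives the tridiagonal system
  2·M_0 + 8·M_1 + 2·M_2 = 6(Δ_1 - Δ_0) = 24
Clamped end conditions give two more equations: 2h_0·M_0 + h_0·M_1 = 6(Δ_0 - g'(0)) = -39 and h_1·M_1 + 2h_1·M_2 = 6(g'(4) - Δ_1) = 27.
Solving: M_0 = -49/4, M_1 = 5, M_2 = 17/4.
On [2, 4], g(x) = -3 - 17/4·(x - 2) + 5/2·(x - 2)² - 1/16·(x - 2)³.
With (x - 2) = 3/2: g(7/2) = -507/128.

-3.9609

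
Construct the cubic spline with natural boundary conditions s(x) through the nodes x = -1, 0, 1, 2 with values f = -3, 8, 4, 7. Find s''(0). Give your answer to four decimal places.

-26.8000

Put σ_i = s'' at the i-th knot. Here h = (1, 1, 1) and Δ = (11, -4, 3), so the interior equations h_(i-1)·σ_(i-1) + 2(h_(i-1)+h_i)·σ_i + h_i·σ_(i+1) = 6(Δ_i − Δ_(i-1)) read
  1·σ_0 + 4·σ_1 + 1·σ_2 = 6(Δ_1 - Δ_0) = -90
  1·σ_1 + 4·σ_2 + 1·σ_3 = 6(Δ_2 - Δ_1) = 42
Natural end conditions: σ_0 = σ_3 = 0.
Hence σ_0 = 0, σ_1 = -134/5, σ_2 = 86/5, σ_3 = 0.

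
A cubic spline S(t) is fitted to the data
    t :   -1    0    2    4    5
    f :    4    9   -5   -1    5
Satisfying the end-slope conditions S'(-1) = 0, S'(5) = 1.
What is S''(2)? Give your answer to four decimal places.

With m_i denoting the second derivative at x_i, h_i = 1, 2, 2, 1, and Δ_i = (y_(i+1) − y_i)/h_i = 5, -7, 2, 6:
  1·m_0 + 6·m_1 + 2·m_2 = 6(Δ_1 - Δ_0) = -72
  2·m_1 + 8·m_2 + 2·m_3 = 6(Δ_2 - Δ_1) = 54
  2·m_2 + 6·m_3 + 1·m_4 = 6(Δ_3 - Δ_2) = 24
Clamped end conditions give two more equations: 2h_0·m_0 + h_0·m_1 = 6(Δ_0 - S'(-1)) = 30 and h_3·m_3 + 2h_3·m_4 = 6(S'(5) - Δ_3) = -30.
Solving: m_0 = 1643/66, m_1 = -653/33, m_2 = 131/12, m_3 = 103/33, m_4 = -1093/66.

10.9167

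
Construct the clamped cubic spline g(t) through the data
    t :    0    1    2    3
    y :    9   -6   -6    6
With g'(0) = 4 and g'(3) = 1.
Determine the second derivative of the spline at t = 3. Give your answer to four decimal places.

-42.8000

Let σ_i = g''(x_i). Step sizes h_i = 1, 1, 1; slopes of the chords Δ_i = (y_(i+1) - y_i)/h_i = -15, 0, 12.
  1·σ_0 + 4·σ_1 + 1·σ_2 = 6(Δ_1 - Δ_0) = 90
  1·σ_1 + 4·σ_2 + 1·σ_3 = 6(Δ_2 - Δ_1) = 72
Clamped end conditions give two more equations: 2h_0·σ_0 + h_0·σ_1 = 6(Δ_0 - g'(0)) = -114 and h_2·σ_2 + 2h_2·σ_3 = 6(g'(3) - Δ_2) = -66.
Solving: σ_0 = -376/5, σ_1 = 182/5, σ_2 = 98/5, σ_3 = -214/5.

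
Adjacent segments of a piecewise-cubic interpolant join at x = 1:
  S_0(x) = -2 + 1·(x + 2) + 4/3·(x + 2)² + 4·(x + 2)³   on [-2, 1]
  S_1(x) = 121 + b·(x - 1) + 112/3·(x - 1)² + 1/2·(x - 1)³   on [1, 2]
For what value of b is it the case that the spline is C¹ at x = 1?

S_0'(x) = 1 + 8/3·(x + 2) + 12·(x + 2)², so S_0'(1) = 117. On the right, S_1'(1) = b, so b = 117.

117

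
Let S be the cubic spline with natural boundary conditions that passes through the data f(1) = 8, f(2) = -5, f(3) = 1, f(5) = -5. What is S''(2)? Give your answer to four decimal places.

32.0870

Let M_i = S''(x_i). Step sizes h_i = 1, 1, 2; slopes of the chords Δ_i = (y_(i+1) - y_i)/h_i = -13, 6, -3.
  1·M_0 + 4·M_1 + 1·M_2 = 6(Δ_1 - Δ_0) = 114
  1·M_1 + 6·M_2 + 2·M_3 = 6(Δ_2 - Δ_1) = -54
Natural end conditions: M_0 = M_3 = 0.
Solving: M_0 = 0, M_1 = 738/23, M_2 = -330/23, M_3 = 0.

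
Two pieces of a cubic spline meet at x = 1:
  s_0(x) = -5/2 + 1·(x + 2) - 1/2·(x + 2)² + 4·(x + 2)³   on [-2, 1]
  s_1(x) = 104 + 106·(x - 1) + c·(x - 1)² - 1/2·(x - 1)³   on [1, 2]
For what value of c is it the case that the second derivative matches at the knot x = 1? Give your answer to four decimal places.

s_0''(x) = -1 + 24·(x + 2), so s_0''(1) = 71. On the right, s_1''(1) = 2c, so c = 71/2.

35.5000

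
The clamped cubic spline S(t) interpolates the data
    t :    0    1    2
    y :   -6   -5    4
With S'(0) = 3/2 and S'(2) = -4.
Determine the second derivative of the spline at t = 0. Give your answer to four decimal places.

With M_i denoting the second derivative at x_i, h_i = 1, 1, and Δ_i = (y_(i+1) − y_i)/h_i = 1, 9:
  1·M_0 + 4·M_1 + 1·M_2 = 6(Δ_1 - Δ_0) = 48
Clamped end conditions give two more equations: 2h_0·M_0 + h_0·M_1 = 6(Δ_0 - S'(0)) = -3 and h_1·M_1 + 2h_1·M_2 = 6(S'(2) - Δ_1) = -78.
Forward elimination and back-substitution give M_0 = -65/4, M_1 = 59/2, M_2 = -215/4.

-16.2500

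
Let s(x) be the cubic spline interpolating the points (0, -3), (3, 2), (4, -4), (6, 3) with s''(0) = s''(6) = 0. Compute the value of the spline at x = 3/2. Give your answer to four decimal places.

3.4854

With M_i denoting the second derivative at x_i, h_i = 3, 1, 2, and Δ_i = (y_(i+1) − y_i)/h_i = 5/3, -6, 7/2:
  3·M_0 + 8·M_1 + 1·M_2 = 6(Δ_1 - Δ_0) = -46
  1·M_1 + 6·M_2 + 2·M_3 = 6(Δ_2 - Δ_1) = 57
Natural end conditions: M_0 = M_3 = 0.
Hence M_0 = 0, M_1 = -333/47, M_2 = 502/47, M_3 = 0.
On [0, 3], s(x) = -3 + 1469/282·x + 0·x² - 37/94·x³.
With x = 3/2: s(3/2) = 2621/752.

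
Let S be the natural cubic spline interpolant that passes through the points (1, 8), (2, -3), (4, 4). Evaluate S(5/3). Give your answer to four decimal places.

-0.2284

Let M_i = S''(x_i). Step sizes h_i = 1, 2; slopes of the chords Δ_i = (y_(i+1) - y_i)/h_i = -11, 7/2.
  1·M_0 + 6·M_1 + 2·M_2 = 6(Δ_1 - Δ_0) = 87
Natural end conditions: M_0 = M_2 = 0.
Solving the tridiagonal system: M_0 = 0, M_1 = 29/2, M_2 = 0.
On [1, 2], S(t) = 8 - 161/12·(t - 1) + 0·(t - 1)² + 29/12·(t - 1)³.
With (t - 1) = 2/3: S(5/3) = -37/162.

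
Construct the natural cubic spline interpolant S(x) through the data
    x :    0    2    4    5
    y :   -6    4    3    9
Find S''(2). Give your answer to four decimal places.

-6.2727

Let σ_i = S''(x_i). Step sizes h_i = 2, 2, 1; slopes of the chords Δ_i = (y_(i+1) - y_i)/h_i = 5, -1/2, 6.
  2·σ_0 + 8·σ_1 + 2·σ_2 = 6(Δ_1 - Δ_0) = -33
  2·σ_1 + 6·σ_2 + 1·σ_3 = 6(Δ_2 - Δ_1) = 39
Natural end conditions: σ_0 = σ_3 = 0.
Hence σ_0 = 0, σ_1 = -69/11, σ_2 = 189/22, σ_3 = 0.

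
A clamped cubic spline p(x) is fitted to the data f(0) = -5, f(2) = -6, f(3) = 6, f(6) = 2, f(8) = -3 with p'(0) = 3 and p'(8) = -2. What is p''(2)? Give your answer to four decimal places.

19.8725

With M_i denoting the second derivative at x_i, h_i = 2, 1, 3, 2, and Δ_i = (y_(i+1) − y_i)/h_i = -1/2, 12, -4/3, -5/2:
  2·M_0 + 6·M_1 + 1·M_2 = 6(Δ_1 - Δ_0) = 75
  1·M_1 + 8·M_2 + 3·M_3 = 6(Δ_2 - Δ_1) = -80
  3·M_2 + 10·M_3 + 2·M_4 = 6(Δ_3 - Δ_2) = -7
Clamped end conditions give two more equations: 2h_0·M_0 + h_0·M_1 = 6(Δ_0 - p'(0)) = -21 and h_3·M_3 + 2h_3·M_4 = 6(p'(8) - Δ_3) = 3.
Hence M_0 = -1549/102, M_1 = 2027/102, M_2 = -707/51, M_3 = 125/34, M_4 = -37/34.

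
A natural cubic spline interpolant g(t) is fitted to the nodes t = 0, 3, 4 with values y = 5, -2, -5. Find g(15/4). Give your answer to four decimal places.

Write M_i for g''(x_i). With h_i = 3, 1 and divided differences Δ_i = -7/3, -3, the continuity of g' gives the tridiagonal system
  3·M_0 + 8·M_1 + 1·M_2 = 6(Δ_1 - Δ_0) = -4
Natural end conditions: M_0 = M_2 = 0.
Solving the tridiagonal system: M_0 = 0, M_1 = -1/2, M_2 = 0.
On [3, 4], g(t) = -2 - 17/6·(t - 3) - 1/4·(t - 3)² + 1/12·(t - 3)³.
With (t - 3) = 3/4: g(15/4) = -1083/256.

-4.2305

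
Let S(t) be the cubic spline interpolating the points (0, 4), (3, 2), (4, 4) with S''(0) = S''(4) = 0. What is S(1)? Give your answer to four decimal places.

With m_i denoting the second derivative at x_i, h_i = 3, 1, and Δ_i = (y_(i+1) − y_i)/h_i = -2/3, 2:
  3·m_0 + 8·m_1 + 1·m_2 = 6(Δ_1 - Δ_0) = 16
Natural end conditions: m_0 = m_2 = 0.
Solving: m_0 = 0, m_1 = 2, m_2 = 0.
On [0, 3], S(t) = 4 - 5/3·t + 0·t² + 1/9·t³.
With t = 1: S(1) = 22/9.

2.4444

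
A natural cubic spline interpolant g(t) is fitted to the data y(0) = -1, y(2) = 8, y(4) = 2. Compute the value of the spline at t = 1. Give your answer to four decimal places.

4.9063

Put σ_i = g'' at the i-th knot. Here h = (2, 2) and Δ = (9/2, -3), so the interior equations h_(i-1)·σ_(i-1) + 2(h_(i-1)+h_i)·σ_i + h_i·σ_(i+1) = 6(Δ_i − Δ_(i-1)) read
  2·σ_0 + 8·σ_1 + 2·σ_2 = 6(Δ_1 - Δ_0) = -45
Natural end conditions: σ_0 = σ_2 = 0.
Solving: σ_0 = 0, σ_1 = -45/8, σ_2 = 0.
On [0, 2], g(t) = -1 + 51/8·t + 0·t² - 15/32·t³.
With t = 1: g(1) = 157/32.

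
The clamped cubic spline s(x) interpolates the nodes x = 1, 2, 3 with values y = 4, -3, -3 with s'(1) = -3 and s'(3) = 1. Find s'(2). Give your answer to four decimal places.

Put M_i = s'' at the i-th knot. Here h = (1, 1) and Δ = (-7, 0), so the interior equations h_(i-1)·M_(i-1) + 2(h_(i-1)+h_i)·M_i + h_i·M_(i+1) = 6(Δ_i − Δ_(i-1)) read
  1·M_0 + 4·M_1 + 1·M_2 = 6(Δ_1 - Δ_0) = 42
Clamped end conditions give two more equations: 2h_0·M_0 + h_0·M_1 = 6(Δ_0 - s'(1)) = -24 and h_1·M_1 + 2h_1·M_2 = 6(s'(3) - Δ_1) = 6.
Forward elimination and back-substitution give M_0 = -41/2, M_1 = 17, M_2 = -11/2.
On [2, 3], s'(x) = b_1 + 2c_1·(x - 2) + 3d_1·(x - 2)² with b_1 = Δ_1 - h_1(2M_1 + M_2)/6 = -19/4, c_1 = M_1/2 = 17/2, d_1 = (M_2 - M_1)/(6h_1) = -15/4. So s'(2) = -19/4.

-4.7500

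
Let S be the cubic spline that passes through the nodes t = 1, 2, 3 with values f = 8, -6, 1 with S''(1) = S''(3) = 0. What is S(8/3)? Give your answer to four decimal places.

Put m_i = S'' at the i-th knot. Here h = (1, 1) and Δ = (-14, 7), so the interior equations h_(i-1)·m_(i-1) + 2(h_(i-1)+h_i)·m_i + h_i·m_(i+1) = 6(Δ_i − Δ_(i-1)) read
  1·m_0 + 4·m_1 + 1·m_2 = 6(Δ_1 - Δ_0) = 126
Natural end conditions: m_0 = m_2 = 0.
Solving: m_0 = 0, m_1 = 63/2, m_2 = 0.
On [2, 3], S(t) = -6 - 7/2·(t - 2) + 63/4·(t - 2)² - 21/4·(t - 2)³.
With (t - 2) = 2/3: S(8/3) = -26/9.

-2.8889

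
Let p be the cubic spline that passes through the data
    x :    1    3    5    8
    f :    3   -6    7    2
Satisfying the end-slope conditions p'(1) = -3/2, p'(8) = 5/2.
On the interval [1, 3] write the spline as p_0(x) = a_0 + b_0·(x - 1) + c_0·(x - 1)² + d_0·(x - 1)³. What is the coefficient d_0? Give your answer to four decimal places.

With M_i denoting the second derivative at x_i, h_i = 2, 2, 3, and Δ_i = (y_(i+1) − y_i)/h_i = -9/2, 13/2, -5/3:
  2·M_0 + 8·M_1 + 2·M_2 = 6(Δ_1 - Δ_0) = 66
  2·M_1 + 10·M_2 + 3·M_3 = 6(Δ_2 - Δ_1) = -49
Clamped end conditions give two more equations: 2h_0·M_0 + h_0·M_1 = 6(Δ_0 - p'(1)) = -18 and h_2·M_2 + 2h_2·M_3 = 6(p'(8) - Δ_2) = 25.
Solving the tridiagonal system: M_0 = -420/37, M_1 = 507/37, M_2 = -387/37, M_3 = 1043/111.
On [1, 3], with p_0(x) = a_0 + b_0·(x - 1) + c_0·(x - 1)² + d_0·(x - 1)³: c_0 = M_0/2 = -210/37, d_0 = (M_1 - M_0)/(6h_0) = 309/148, b_0 = Δ_0 - h_0(2M_0 + M_1)/6 = -3/2.

2.0878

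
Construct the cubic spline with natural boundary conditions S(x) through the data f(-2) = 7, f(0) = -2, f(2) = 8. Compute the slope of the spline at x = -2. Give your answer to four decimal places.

-6.8750

Let M_i = S''(x_i). Step sizes h_i = 2, 2; slopes of the chords Δ_i = (y_(i+1) - y_i)/h_i = -9/2, 5.
  2·M_0 + 8·M_1 + 2·M_2 = 6(Δ_1 - Δ_0) = 57
Natural end conditions: M_0 = M_2 = 0.
Solving the tridiagonal system: M_0 = 0, M_1 = 57/8, M_2 = 0.
On [-2, 0], S'(x) = b_0 + 2c_0·(x + 2) + 3d_0·(x + 2)² with b_0 = Δ_0 - h_0(2M_0 + M_1)/6 = -55/8, c_0 = M_0/2 = 0, d_0 = (M_1 - M_0)/(6h_0) = 19/32. So S'(-2) = -55/8.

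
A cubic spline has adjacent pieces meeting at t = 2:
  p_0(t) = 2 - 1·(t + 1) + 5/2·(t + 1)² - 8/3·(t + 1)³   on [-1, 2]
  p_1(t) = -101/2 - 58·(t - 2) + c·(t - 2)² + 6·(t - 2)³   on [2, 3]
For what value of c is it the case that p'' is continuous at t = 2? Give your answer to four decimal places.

p_0''(t) = 5 - 16·(t + 1), so p_0''(2) = -43. On the right, p_1''(2) = 2c, so c = -43/2.

-21.5000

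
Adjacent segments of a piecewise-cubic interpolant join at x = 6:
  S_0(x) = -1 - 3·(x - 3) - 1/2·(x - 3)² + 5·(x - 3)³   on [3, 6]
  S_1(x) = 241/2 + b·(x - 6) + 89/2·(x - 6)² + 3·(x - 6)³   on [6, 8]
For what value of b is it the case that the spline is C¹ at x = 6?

129

S_0'(x) = -3 - 1·(x - 3) + 15·(x - 3)², so S_0'(6) = 129. On the right, S_1'(6) = b, so b = 129.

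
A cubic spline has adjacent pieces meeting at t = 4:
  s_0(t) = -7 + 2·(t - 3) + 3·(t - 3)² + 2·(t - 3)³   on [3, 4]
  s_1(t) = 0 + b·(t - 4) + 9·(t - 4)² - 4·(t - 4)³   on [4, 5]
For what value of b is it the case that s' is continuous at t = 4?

s_0'(t) = 2 + 6·(t - 3) + 6·(t - 3)², so s_0'(4) = 14. On the right, s_1'(4) = b, so b = 14.

14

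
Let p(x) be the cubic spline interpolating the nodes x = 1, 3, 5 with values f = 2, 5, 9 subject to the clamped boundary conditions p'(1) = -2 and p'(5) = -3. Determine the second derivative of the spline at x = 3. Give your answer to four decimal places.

Put σ_i = p'' at the i-th knot. Here h = (2, 2) and Δ = (3/2, 2), so the interior equations h_(i-1)·σ_(i-1) + 2(h_(i-1)+h_i)·σ_i + h_i·σ_(i+1) = 6(Δ_i − Δ_(i-1)) read
  2·σ_0 + 8·σ_1 + 2·σ_2 = 6(Δ_1 - Δ_0) = 3
Clamped end conditions give two more equations: 2h_0·σ_0 + h_0·σ_1 = 6(Δ_0 - p'(1)) = 21 and h_1·σ_1 + 2h_1·σ_2 = 6(p'(5) - Δ_1) = -30.
Solving the tridiagonal system: σ_0 = 37/8, σ_1 = 5/4, σ_2 = -65/8.

1.2500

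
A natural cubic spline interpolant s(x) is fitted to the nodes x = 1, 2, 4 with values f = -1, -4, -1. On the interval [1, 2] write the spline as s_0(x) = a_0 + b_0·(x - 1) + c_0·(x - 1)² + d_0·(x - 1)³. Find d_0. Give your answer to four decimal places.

Let M_i = s''(x_i). Step sizes h_i = 1, 2; slopes of the chords Δ_i = (y_(i+1) - y_i)/h_i = -3, 3/2.
  1·M_0 + 6·M_1 + 2·M_2 = 6(Δ_1 - Δ_0) = 27
Natural end conditions: M_0 = M_2 = 0.
Solving: M_0 = 0, M_1 = 9/2, M_2 = 0.
On [1, 2], with s_0(x) = a_0 + b_0·(x - 1) + c_0·(x - 1)² + d_0·(x - 1)³: c_0 = M_0/2 = 0, d_0 = (M_1 - M_0)/(6h_0) = 3/4, b_0 = Δ_0 - h_0(2M_0 + M_1)/6 = -15/4.

0.7500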